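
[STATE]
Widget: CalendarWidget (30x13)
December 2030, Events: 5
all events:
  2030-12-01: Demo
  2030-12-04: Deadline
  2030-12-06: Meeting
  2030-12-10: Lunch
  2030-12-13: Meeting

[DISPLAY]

        December 2030         
Mo Tu We Th Fr Sa Su          
                   1*         
 2  3  4*  5  6*  7  8        
 9 10* 11 12 13* 14 15        
16 17 18 19 20 21 22          
23 24 25 26 27 28 29          
30 31                         
                              
                              
                              
                              
                              


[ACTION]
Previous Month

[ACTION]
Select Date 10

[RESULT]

        November 2030         
Mo Tu We Th Fr Sa Su          
             1  2  3          
 4  5  6  7  8  9 [10]        
11 12 13 14 15 16 17          
18 19 20 21 22 23 24          
25 26 27 28 29 30             
                              
                              
                              
                              
                              
                              


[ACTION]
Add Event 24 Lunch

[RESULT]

        November 2030         
Mo Tu We Th Fr Sa Su          
             1  2  3          
 4  5  6  7  8  9 [10]        
11 12 13 14 15 16 17          
18 19 20 21 22 23 24*         
25 26 27 28 29 30             
                              
                              
                              
                              
                              
                              


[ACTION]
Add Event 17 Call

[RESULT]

        November 2030         
Mo Tu We Th Fr Sa Su          
             1  2  3          
 4  5  6  7  8  9 [10]        
11 12 13 14 15 16 17*         
18 19 20 21 22 23 24*         
25 26 27 28 29 30             
                              
                              
                              
                              
                              
                              


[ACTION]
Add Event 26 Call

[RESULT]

        November 2030         
Mo Tu We Th Fr Sa Su          
             1  2  3          
 4  5  6  7  8  9 [10]        
11 12 13 14 15 16 17*         
18 19 20 21 22 23 24*         
25 26* 27 28 29 30            
                              
                              
                              
                              
                              
                              


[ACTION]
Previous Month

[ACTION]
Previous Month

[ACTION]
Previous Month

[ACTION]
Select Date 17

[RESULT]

         August 2030          
Mo Tu We Th Fr Sa Su          
          1  2  3  4          
 5  6  7  8  9 10 11          
12 13 14 15 16 [17] 18        
19 20 21 22 23 24 25          
26 27 28 29 30 31             
                              
                              
                              
                              
                              
                              


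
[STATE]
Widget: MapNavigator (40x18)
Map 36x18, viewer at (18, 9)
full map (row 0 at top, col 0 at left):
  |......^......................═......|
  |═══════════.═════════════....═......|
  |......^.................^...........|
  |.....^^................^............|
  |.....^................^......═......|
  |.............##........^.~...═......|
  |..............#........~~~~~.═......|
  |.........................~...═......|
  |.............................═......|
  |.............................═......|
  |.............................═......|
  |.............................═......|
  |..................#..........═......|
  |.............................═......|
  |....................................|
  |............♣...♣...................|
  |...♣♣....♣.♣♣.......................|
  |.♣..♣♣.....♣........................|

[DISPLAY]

  ......^......................═......  
  ═══════════.═════════════....═......  
  ......^.................^...........  
  .....^^................^............  
  .....^................^......═......  
  .............##........^.~...═......  
  ..............#........~~~~~.═......  
  .........................~...═......  
  .............................═......  
  ..................@..........═......  
  .............................═......  
  .............................═......  
  ..................#..........═......  
  .............................═......  
  ....................................  
  ............♣...♣...................  
  ...♣♣....♣.♣♣.......................  
  .♣..♣♣.....♣........................  


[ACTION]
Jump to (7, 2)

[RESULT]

                                        
                                        
                                        
                                        
                                        
                                        
                                        
             ......^....................
             ═══════════.═════════════..
             ......^@................^..
             .....^^................^...
             .....^................^....
             .............##........^.~.
             ..............#........~~~~
             .........................~.
             ...........................
             ...........................
             ...........................


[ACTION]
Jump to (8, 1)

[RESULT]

                                        
                                        
                                        
                                        
                                        
                                        
                                        
                                        
            ......^.....................
            ════════@══.═════════════...
            ......^.................^...
            .....^^................^....
            .....^................^.....
            .............##........^.~..
            ..............#........~~~~~
            .........................~..
            ............................
            ............................


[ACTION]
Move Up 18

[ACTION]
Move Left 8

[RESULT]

                                        
                                        
                                        
                                        
                                        
                                        
                                        
                                        
                                        
                    @.....^.............
                    ═══════════.════════
                    ......^.............
                    .....^^.............
                    .....^..............
                    .............##.....
                    ..............#.....
                    ....................
                    ....................


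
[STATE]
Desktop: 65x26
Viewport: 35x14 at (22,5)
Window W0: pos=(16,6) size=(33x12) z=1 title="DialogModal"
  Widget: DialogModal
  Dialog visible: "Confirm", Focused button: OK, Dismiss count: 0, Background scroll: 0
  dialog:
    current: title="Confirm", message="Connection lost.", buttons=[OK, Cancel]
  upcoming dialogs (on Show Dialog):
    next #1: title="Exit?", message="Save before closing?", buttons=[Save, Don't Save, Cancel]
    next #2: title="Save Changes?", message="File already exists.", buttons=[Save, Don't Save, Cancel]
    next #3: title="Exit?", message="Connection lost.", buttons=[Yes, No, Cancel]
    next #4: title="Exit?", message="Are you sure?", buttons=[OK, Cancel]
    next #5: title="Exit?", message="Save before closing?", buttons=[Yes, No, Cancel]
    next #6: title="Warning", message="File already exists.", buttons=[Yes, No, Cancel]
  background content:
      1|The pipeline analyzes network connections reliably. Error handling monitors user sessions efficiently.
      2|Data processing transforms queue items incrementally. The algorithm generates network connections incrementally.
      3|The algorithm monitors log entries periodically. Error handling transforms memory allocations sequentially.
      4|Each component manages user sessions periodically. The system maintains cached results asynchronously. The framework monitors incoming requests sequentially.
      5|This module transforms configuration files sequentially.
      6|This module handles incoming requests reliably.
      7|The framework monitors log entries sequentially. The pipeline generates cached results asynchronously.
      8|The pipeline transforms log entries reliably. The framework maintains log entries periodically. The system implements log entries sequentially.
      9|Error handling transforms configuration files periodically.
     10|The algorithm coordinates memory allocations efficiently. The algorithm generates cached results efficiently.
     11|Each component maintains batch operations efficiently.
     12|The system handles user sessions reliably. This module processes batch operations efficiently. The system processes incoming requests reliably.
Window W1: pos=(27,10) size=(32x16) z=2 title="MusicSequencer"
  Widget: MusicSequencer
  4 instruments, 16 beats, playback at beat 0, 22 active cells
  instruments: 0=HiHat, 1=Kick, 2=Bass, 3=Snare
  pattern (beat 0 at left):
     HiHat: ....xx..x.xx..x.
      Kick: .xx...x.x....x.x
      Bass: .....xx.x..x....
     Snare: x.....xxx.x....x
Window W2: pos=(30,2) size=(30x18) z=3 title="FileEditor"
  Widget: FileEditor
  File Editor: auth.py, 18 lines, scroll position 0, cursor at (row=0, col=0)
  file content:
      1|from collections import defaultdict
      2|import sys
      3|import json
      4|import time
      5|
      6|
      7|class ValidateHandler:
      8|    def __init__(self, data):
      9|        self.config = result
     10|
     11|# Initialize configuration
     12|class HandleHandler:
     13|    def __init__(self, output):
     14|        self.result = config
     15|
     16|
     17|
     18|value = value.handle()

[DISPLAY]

        ┃█rom collections import de
━━━━━━━━┃import sys                
ogModal ┃import json               
────────┃import time               
ipeline ┃                          
┌────┏━━┃                          
│    ┃ M┃class ValidateHandler:    
│ Con┠──┃    def __init__(self, dat
│  [O┃  ┃        self.config = resu
└────┃ H┃                          
ramew┃  ┃# Initialize configuration
ipeli┃  ┃class HandleHandler:      
━━━━━┃ S┃    def __init__(self, out
     ┃  ┃        self.result = conf


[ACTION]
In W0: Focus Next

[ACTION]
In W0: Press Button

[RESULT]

        ┃█rom collections import de
━━━━━━━━┃import sys                
ogModal ┃import json               
────────┃import time               
ipeline ┃                          
proce┏━━┃                          
lgori┃ M┃class ValidateHandler:    
compo┠──┃    def __init__(self, dat
modul┃  ┃        self.config = resu
modul┃ H┃                          
ramew┃  ┃# Initialize configuration
ipeli┃  ┃class HandleHandler:      
━━━━━┃ S┃    def __init__(self, out
     ┃  ┃        self.result = conf


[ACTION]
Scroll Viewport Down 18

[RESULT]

compo┠──┃    def __init__(self, dat
modul┃  ┃        self.config = resu
modul┃ H┃                          
ramew┃  ┃# Initialize configuration
ipeli┃  ┃class HandleHandler:      
━━━━━┃ S┃    def __init__(self, out
     ┃  ┃        self.result = conf
     ┃  ┗━━━━━━━━━━━━━━━━━━━━━━━━━━
     ┃                             
     ┃                             
     ┃                             
     ┃                             
     ┃                             
     ┗━━━━━━━━━━━━━━━━━━━━━━━━━━━━━


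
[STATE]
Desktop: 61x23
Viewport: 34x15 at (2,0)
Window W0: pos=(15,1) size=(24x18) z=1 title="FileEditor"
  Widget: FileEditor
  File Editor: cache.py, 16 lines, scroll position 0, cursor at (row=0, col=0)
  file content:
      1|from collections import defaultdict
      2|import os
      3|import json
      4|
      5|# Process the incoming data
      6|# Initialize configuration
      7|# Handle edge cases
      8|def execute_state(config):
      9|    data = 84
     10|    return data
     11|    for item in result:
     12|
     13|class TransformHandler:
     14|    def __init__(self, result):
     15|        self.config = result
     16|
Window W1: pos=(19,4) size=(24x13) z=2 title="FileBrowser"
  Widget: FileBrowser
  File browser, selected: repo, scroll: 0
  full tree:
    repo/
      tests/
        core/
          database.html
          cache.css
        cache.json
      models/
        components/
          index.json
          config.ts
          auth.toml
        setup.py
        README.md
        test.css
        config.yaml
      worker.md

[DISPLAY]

                                  
             ┏━━━━━━━━━━━━━━━━━━━━
             ┃ FileEditor         
             ┠────────────────────
             ┃█ro┏━━━━━━━━━━━━━━━━
             ┃imp┃ FileBrowser    
             ┃imp┠────────────────
             ┃   ┃> [-] repo/     
             ┃# P┃    [+] tests/  
             ┃# I┃    [+] models/ 
             ┃# H┃    worker.md   
             ┃def┃                
             ┃   ┃                
             ┃   ┃                
             ┃   ┃                


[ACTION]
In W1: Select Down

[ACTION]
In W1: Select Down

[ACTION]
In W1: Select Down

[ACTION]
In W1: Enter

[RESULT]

                                  
             ┏━━━━━━━━━━━━━━━━━━━━
             ┃ FileEditor         
             ┠────────────────────
             ┃█ro┏━━━━━━━━━━━━━━━━
             ┃imp┃ FileBrowser    
             ┃imp┠────────────────
             ┃   ┃  [-] repo/     
             ┃# P┃    [+] tests/  
             ┃# I┃    [+] models/ 
             ┃# H┃  > worker.md   
             ┃def┃                
             ┃   ┃                
             ┃   ┃                
             ┃   ┃                


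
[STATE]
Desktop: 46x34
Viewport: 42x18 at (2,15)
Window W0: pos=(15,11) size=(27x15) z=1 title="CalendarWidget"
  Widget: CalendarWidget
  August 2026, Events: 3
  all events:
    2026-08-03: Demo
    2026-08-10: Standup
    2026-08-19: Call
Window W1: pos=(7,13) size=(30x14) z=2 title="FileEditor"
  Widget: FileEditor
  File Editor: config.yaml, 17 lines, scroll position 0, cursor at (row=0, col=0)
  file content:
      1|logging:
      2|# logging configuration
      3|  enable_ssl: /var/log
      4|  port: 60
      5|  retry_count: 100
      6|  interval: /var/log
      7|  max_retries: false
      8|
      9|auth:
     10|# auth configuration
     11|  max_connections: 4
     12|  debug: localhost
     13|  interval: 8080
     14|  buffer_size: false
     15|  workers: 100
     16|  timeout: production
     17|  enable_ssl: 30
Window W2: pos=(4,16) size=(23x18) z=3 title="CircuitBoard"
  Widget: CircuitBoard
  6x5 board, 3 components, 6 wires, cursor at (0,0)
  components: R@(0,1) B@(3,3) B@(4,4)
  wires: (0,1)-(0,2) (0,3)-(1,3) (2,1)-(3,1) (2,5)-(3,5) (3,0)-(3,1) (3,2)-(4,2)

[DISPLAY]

     ┠────────────────────────────┨    ┃  
  ┏━━━━━━━━━━━━━━━━━━━━━┓        ▲┃    ┃  
  ┃ CircuitBoard        ┃tion    █┃    ┃  
  ┠─────────────────────┨log     ░┃    ┃  
  ┃   0 1 2 3 4 5       ┃        ░┃    ┃  
  ┃0  [.]  R ─ ·   ·    ┃        ░┃    ┃  
  ┃                │    ┃g       ░┃    ┃  
  ┃1               ·    ┃e       ░┃    ┃  
  ┃                     ┃        ░┃    ┃  
  ┃2       ·            ┃        ░┃    ┃  
  ┃        │            ┃n       ▼┃━━━━┛  
  ┃3   · ─ ·   ·   B    ┃━━━━━━━━━┛       
  ┃            │        ┃                 
  ┃4           ·       B┃                 
  ┃Cursor: (0,0)        ┃                 
  ┃                     ┃                 
  ┃                     ┃                 
  ┃                     ┃                 


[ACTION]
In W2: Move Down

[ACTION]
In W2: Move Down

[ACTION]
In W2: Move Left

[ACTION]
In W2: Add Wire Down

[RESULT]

     ┠────────────────────────────┨    ┃  
  ┏━━━━━━━━━━━━━━━━━━━━━┓        ▲┃    ┃  
  ┃ CircuitBoard        ┃tion    █┃    ┃  
  ┠─────────────────────┨log     ░┃    ┃  
  ┃   0 1 2 3 4 5       ┃        ░┃    ┃  
  ┃0       R ─ ·   ·    ┃        ░┃    ┃  
  ┃                │    ┃g       ░┃    ┃  
  ┃1               ·    ┃e       ░┃    ┃  
  ┃                     ┃        ░┃    ┃  
  ┃2  [.]  ·            ┃        ░┃    ┃  
  ┃    │   │            ┃n       ▼┃━━━━┛  
  ┃3   · ─ ·   ·   B    ┃━━━━━━━━━┛       
  ┃            │        ┃                 
  ┃4           ·       B┃                 
  ┃Cursor: (2,0)        ┃                 
  ┃                     ┃                 
  ┃                     ┃                 
  ┃                     ┃                 


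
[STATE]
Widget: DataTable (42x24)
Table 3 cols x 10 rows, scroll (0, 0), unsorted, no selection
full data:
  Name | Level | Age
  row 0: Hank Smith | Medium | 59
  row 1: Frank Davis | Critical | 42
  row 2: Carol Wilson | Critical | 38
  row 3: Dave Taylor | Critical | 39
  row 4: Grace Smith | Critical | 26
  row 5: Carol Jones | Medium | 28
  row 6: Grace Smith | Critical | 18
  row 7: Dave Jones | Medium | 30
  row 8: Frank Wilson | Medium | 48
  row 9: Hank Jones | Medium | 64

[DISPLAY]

Name        │Level   │Age                 
────────────┼────────┼───                 
Hank Smith  │Medium  │59                  
Frank Davis │Critical│42                  
Carol Wilson│Critical│38                  
Dave Taylor │Critical│39                  
Grace Smith │Critical│26                  
Carol Jones │Medium  │28                  
Grace Smith │Critical│18                  
Dave Jones  │Medium  │30                  
Frank Wilson│Medium  │48                  
Hank Jones  │Medium  │64                  
                                          
                                          
                                          
                                          
                                          
                                          
                                          
                                          
                                          
                                          
                                          
                                          


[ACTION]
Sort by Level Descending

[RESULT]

Name        │Level  ▼│Age                 
────────────┼────────┼───                 
Hank Smith  │Medium  │59                  
Carol Jones │Medium  │28                  
Dave Jones  │Medium  │30                  
Frank Wilson│Medium  │48                  
Hank Jones  │Medium  │64                  
Frank Davis │Critical│42                  
Carol Wilson│Critical│38                  
Dave Taylor │Critical│39                  
Grace Smith │Critical│26                  
Grace Smith │Critical│18                  
                                          
                                          
                                          
                                          
                                          
                                          
                                          
                                          
                                          
                                          
                                          
                                          


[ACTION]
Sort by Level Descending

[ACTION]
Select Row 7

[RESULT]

Name        │Level  ▼│Age                 
────────────┼────────┼───                 
Hank Smith  │Medium  │59                  
Carol Jones │Medium  │28                  
Dave Jones  │Medium  │30                  
Frank Wilson│Medium  │48                  
Hank Jones  │Medium  │64                  
Frank Davis │Critical│42                  
Carol Wilson│Critical│38                  
>ave Taylor │Critical│39                  
Grace Smith │Critical│26                  
Grace Smith │Critical│18                  
                                          
                                          
                                          
                                          
                                          
                                          
                                          
                                          
                                          
                                          
                                          
                                          


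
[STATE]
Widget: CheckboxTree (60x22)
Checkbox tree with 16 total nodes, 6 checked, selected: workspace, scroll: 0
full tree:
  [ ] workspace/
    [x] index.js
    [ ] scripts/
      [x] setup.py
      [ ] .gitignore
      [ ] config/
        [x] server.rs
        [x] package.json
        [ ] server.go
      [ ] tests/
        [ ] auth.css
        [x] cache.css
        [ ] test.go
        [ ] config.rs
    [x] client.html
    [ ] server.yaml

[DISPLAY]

>[-] workspace/                                             
   [x] index.js                                             
   [-] scripts/                                             
     [x] setup.py                                           
     [ ] .gitignore                                         
     [-] config/                                            
       [x] server.rs                                        
       [x] package.json                                     
       [ ] server.go                                        
     [-] tests/                                             
       [ ] auth.css                                         
       [x] cache.css                                        
       [ ] test.go                                          
       [ ] config.rs                                        
   [x] client.html                                          
   [ ] server.yaml                                          
                                                            
                                                            
                                                            
                                                            
                                                            
                                                            


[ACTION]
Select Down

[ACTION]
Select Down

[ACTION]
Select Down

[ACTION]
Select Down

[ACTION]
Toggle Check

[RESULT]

 [-] workspace/                                             
   [x] index.js                                             
   [-] scripts/                                             
     [x] setup.py                                           
>    [x] .gitignore                                         
     [-] config/                                            
       [x] server.rs                                        
       [x] package.json                                     
       [ ] server.go                                        
     [-] tests/                                             
       [ ] auth.css                                         
       [x] cache.css                                        
       [ ] test.go                                          
       [ ] config.rs                                        
   [x] client.html                                          
   [ ] server.yaml                                          
                                                            
                                                            
                                                            
                                                            
                                                            
                                                            


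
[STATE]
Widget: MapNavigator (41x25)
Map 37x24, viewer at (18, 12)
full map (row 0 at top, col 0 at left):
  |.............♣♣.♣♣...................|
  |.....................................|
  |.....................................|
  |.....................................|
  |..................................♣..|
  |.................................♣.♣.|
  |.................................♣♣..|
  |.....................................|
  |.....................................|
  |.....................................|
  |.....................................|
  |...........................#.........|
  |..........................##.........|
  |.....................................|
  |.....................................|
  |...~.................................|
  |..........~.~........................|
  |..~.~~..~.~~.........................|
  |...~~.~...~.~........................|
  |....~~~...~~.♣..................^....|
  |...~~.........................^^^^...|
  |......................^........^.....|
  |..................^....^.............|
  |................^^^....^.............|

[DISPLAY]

  .............♣♣.♣♣...................  
  .....................................  
  .....................................  
  .....................................  
  ..................................♣..  
  .................................♣.♣.  
  .................................♣♣..  
  .....................................  
  .....................................  
  .....................................  
  .....................................  
  ...........................#.........  
  ..................@.......##.........  
  .....................................  
  .....................................  
  ...~.................................  
  ..........~.~........................  
  ..~.~~..~.~~.........................  
  ...~~.~...~.~........................  
  ....~~~...~~.♣..................^....  
  ...~~.........................^^^^...  
  ......................^........^.....  
  ..................^....^.............  
  ................^^^....^.............  
                                         


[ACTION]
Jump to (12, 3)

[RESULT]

                                         
                                         
                                         
                                         
                                         
                                         
                                         
                                         
                                         
        .............♣♣.♣♣...............
        .................................
        .................................
        ............@....................
        .................................
        .................................
        .................................
        .................................
        .................................
        .................................
        .................................
        ...........................#.....
        ..........................##.....
        .................................
        .................................
        ...~.............................


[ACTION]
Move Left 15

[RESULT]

                                         
                                         
                                         
                                         
                                         
                                         
                                         
                                         
                                         
                    .............♣♣.♣♣...
                    .....................
                    .....................
                    @....................
                    .....................
                    .....................
                    .....................
                    .....................
                    .....................
                    .....................
                    .....................
                    .....................
                    .....................
                    .....................
                    .....................
                    ...~.................


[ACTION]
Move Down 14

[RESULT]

                    .....................
                    .....................
                    .....................
                    .....................
                    .....................
                    .....................
                    .....................
                    .....................
                    .....................
                    .....................
                    ...~.................
                    ..........~.~........
                    @.~.~~..~.~~.........
                    ...~~.~...~.~........
                    ....~~~...~~.♣.......
                    ...~~................
                    .....................
                    ..................^..
                    ................^^^..
                                         
                                         
                                         
                                         
                                         
                                         


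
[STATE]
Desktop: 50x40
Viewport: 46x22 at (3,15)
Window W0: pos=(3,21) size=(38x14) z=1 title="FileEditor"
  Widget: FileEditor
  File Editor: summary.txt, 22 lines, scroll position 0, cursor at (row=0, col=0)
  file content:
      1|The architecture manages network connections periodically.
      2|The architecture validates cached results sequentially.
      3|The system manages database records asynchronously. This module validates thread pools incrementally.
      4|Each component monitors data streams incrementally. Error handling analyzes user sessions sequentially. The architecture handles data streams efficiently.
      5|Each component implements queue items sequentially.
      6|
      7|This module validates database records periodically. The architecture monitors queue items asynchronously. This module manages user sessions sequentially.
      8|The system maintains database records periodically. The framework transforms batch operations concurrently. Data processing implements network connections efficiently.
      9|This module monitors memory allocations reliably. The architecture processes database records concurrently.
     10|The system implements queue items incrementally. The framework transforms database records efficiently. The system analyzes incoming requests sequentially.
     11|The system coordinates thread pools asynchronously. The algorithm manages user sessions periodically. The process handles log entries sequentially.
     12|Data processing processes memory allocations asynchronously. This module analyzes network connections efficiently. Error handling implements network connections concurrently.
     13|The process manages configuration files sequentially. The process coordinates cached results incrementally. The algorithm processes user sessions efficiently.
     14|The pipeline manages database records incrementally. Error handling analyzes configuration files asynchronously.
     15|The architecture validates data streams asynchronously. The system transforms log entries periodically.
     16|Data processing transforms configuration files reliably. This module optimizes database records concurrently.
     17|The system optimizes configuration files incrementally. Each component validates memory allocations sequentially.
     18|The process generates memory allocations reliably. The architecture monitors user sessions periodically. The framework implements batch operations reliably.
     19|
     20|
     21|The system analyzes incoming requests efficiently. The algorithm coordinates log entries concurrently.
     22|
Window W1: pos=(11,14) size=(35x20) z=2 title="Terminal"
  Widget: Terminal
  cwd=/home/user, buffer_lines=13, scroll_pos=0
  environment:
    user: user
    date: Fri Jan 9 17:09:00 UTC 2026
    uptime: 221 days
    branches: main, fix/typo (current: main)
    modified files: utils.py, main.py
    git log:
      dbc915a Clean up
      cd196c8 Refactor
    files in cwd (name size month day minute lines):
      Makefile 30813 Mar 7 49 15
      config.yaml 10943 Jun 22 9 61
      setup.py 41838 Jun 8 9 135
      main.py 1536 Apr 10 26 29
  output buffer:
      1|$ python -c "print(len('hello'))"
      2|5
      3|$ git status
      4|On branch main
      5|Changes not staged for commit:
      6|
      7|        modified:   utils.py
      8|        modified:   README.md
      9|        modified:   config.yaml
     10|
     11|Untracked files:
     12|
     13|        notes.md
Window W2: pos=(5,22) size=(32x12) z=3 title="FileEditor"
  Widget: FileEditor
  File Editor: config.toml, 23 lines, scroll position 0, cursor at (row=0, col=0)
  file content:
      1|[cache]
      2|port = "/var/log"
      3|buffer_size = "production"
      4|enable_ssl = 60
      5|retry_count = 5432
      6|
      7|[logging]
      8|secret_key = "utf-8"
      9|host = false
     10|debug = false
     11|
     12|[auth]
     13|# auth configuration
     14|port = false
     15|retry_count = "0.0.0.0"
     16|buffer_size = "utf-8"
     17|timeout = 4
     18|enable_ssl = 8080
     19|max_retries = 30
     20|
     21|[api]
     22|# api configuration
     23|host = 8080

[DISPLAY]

        ┃ Terminal                        ┃   
        ┠─────────────────────────────────┨   
        ┃$ python -c "print(len('hello'))"┃   
        ┃5                                ┃   
        ┃$ git status                     ┃   
        ┃On branch main                   ┃   
┏━━━━━━━┃Changes not staged for commit:   ┃   
┃ ┏━━━━━━━━━━━━━━━━━━━━━━━━━━━━━━┓        ┃   
┠─┃ FileEditor                   ┃.py     ┃   
┃█┠──────────────────────────────┨E.md    ┃   
┃T┃█cache]                      ▲┃g.yaml  ┃   
┃T┃port = "/var/log"            █┃        ┃   
┃E┃buffer_size = "production"   ░┃        ┃   
┃E┃enable_ssl = 60              ░┃        ┃   
┃ ┃retry_count = 5432           ░┃        ┃   
┃T┃                             ░┃        ┃   
┃T┃[logging]                    ░┃        ┃   
┃T┃secret_key = "utf-8"         ▼┃        ┃   
┃T┗━━━━━━━━━━━━━━━━━━━━━━━━━━━━━━┛━━━━━━━━┛   
┗━━━━━━━━━━━━━━━━━━━━━━━━━━━━━━━━━━━━┛        
                                              
                                              


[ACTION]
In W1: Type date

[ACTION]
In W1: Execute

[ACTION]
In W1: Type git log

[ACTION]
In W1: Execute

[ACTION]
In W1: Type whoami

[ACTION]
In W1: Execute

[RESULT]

        ┃ Terminal                        ┃   
        ┠─────────────────────────────────┨   
        ┃                                 ┃   
        ┃        modified:   utils.py     ┃   
        ┃        modified:   README.md    ┃   
        ┃        modified:   config.yaml  ┃   
┏━━━━━━━┃                                 ┃   
┃ ┏━━━━━━━━━━━━━━━━━━━━━━━━━━━━━━┓        ┃   
┠─┃ FileEditor                   ┃        ┃   
┃█┠──────────────────────────────┨        ┃   
┃T┃█cache]                      ▲┃        ┃   
┃T┃port = "/var/log"            █┃26      ┃   
┃E┃buffer_size = "production"   ░┃        ┃   
┃E┃enable_ssl = 60              ░┃        ┃   
┃ ┃retry_count = 5432           ░┃        ┃   
┃T┃                             ░┃        ┃   
┃T┃[logging]                    ░┃        ┃   
┃T┃secret_key = "utf-8"         ▼┃        ┃   
┃T┗━━━━━━━━━━━━━━━━━━━━━━━━━━━━━━┛━━━━━━━━┛   
┗━━━━━━━━━━━━━━━━━━━━━━━━━━━━━━━━━━━━┛        
                                              
                                              


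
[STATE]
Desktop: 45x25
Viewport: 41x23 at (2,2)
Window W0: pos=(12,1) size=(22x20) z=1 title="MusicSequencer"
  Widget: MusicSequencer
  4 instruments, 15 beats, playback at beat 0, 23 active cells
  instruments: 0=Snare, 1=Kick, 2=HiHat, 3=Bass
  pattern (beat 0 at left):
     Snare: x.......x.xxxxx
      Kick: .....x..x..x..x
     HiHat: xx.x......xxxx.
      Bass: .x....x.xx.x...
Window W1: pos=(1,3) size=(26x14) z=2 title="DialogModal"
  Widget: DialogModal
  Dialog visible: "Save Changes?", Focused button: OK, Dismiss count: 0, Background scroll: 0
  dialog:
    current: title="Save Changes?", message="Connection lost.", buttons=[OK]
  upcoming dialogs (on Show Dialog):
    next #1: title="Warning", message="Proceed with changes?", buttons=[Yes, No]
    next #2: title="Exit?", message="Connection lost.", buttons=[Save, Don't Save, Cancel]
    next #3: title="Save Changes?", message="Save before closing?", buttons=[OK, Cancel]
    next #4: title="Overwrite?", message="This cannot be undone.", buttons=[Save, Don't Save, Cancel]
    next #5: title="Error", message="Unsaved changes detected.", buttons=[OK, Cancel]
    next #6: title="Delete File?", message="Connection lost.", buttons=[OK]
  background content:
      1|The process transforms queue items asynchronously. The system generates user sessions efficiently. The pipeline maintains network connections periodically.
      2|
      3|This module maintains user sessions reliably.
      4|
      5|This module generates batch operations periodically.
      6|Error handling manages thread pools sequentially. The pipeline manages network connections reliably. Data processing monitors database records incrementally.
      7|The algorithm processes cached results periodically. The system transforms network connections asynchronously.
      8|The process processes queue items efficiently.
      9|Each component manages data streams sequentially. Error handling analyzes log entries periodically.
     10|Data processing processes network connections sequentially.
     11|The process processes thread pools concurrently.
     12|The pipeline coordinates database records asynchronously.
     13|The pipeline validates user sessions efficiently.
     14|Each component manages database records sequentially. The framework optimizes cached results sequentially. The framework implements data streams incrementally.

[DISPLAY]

          ┃ MusicSequencer     ┃         
━━━━━━━━━━━━━━━━━━━━━━━━┓──────┨         
 DialogModal            ┃890123┃         
────────────────────────┨█·████┃         
The process transforms q┃█··█··┃         
                        ┃··████┃         
Th┌──────────────────┐us┃██·█··┃         
  │  Save Changes?   │  ┃      ┃         
Th│ Connection lost. │ba┃      ┃         
Er│       [OK]       │ t┃      ┃         
Th└──────────────────┘s ┃      ┃         
The process processes qu┃      ┃         
Each component manages d┃      ┃         
Data processing processe┃      ┃         
━━━━━━━━━━━━━━━━━━━━━━━━┛      ┃         
          ┃                    ┃         
          ┃                    ┃         
          ┃                    ┃         
          ┗━━━━━━━━━━━━━━━━━━━━┛         
                                         
                                         
                                         
                                         


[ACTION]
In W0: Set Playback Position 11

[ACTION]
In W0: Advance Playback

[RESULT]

          ┃ MusicSequencer     ┃         
━━━━━━━━━━━━━━━━━━━━━━━━┓──────┨         
 DialogModal            ┃8901▼3┃         
────────────────────────┨█·████┃         
The process transforms q┃█··█··┃         
                        ┃··████┃         
Th┌──────────────────┐us┃██·█··┃         
  │  Save Changes?   │  ┃      ┃         
Th│ Connection lost. │ba┃      ┃         
Er│       [OK]       │ t┃      ┃         
Th└──────────────────┘s ┃      ┃         
The process processes qu┃      ┃         
Each component manages d┃      ┃         
Data processing processe┃      ┃         
━━━━━━━━━━━━━━━━━━━━━━━━┛      ┃         
          ┃                    ┃         
          ┃                    ┃         
          ┃                    ┃         
          ┗━━━━━━━━━━━━━━━━━━━━┛         
                                         
                                         
                                         
                                         


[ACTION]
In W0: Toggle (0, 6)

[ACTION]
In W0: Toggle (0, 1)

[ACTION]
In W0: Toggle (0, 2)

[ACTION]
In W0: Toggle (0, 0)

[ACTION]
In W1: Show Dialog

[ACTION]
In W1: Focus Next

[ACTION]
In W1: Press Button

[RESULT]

          ┃ MusicSequencer     ┃         
━━━━━━━━━━━━━━━━━━━━━━━━┓──────┨         
 DialogModal            ┃8901▼3┃         
────────────────────────┨█·████┃         
The process transforms q┃█··█··┃         
                        ┃··████┃         
This module maintains us┃██·█··┃         
                        ┃      ┃         
This module generates ba┃      ┃         
Error handling manages t┃      ┃         
The algorithm processes ┃      ┃         
The process processes qu┃      ┃         
Each component manages d┃      ┃         
Data processing processe┃      ┃         
━━━━━━━━━━━━━━━━━━━━━━━━┛      ┃         
          ┃                    ┃         
          ┃                    ┃         
          ┃                    ┃         
          ┗━━━━━━━━━━━━━━━━━━━━┛         
                                         
                                         
                                         
                                         
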